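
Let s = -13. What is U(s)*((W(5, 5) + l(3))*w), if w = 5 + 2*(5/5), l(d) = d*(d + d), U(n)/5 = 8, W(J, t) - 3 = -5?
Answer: 4480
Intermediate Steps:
W(J, t) = -2 (W(J, t) = 3 - 5 = -2)
U(n) = 40 (U(n) = 5*8 = 40)
l(d) = 2*d² (l(d) = d*(2*d) = 2*d²)
w = 7 (w = 5 + 2*(5*(⅕)) = 5 + 2*1 = 5 + 2 = 7)
U(s)*((W(5, 5) + l(3))*w) = 40*((-2 + 2*3²)*7) = 40*((-2 + 2*9)*7) = 40*((-2 + 18)*7) = 40*(16*7) = 40*112 = 4480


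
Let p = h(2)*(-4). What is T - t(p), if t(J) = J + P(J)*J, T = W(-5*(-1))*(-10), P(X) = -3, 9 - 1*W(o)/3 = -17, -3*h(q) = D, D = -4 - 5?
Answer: -804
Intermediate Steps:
D = -9
h(q) = 3 (h(q) = -1/3*(-9) = 3)
W(o) = 78 (W(o) = 27 - 3*(-17) = 27 + 51 = 78)
p = -12 (p = 3*(-4) = -12)
T = -780 (T = 78*(-10) = -780)
t(J) = -2*J (t(J) = J - 3*J = -2*J)
T - t(p) = -780 - (-2)*(-12) = -780 - 1*24 = -780 - 24 = -804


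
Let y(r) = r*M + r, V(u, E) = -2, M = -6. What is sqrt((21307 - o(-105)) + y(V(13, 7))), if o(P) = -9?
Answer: sqrt(21326) ≈ 146.03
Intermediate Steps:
y(r) = -5*r (y(r) = r*(-6) + r = -6*r + r = -5*r)
sqrt((21307 - o(-105)) + y(V(13, 7))) = sqrt((21307 - 1*(-9)) - 5*(-2)) = sqrt((21307 + 9) + 10) = sqrt(21316 + 10) = sqrt(21326)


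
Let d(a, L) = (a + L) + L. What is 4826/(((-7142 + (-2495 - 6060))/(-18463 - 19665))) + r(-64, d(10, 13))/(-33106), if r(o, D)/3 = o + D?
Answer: 3045847474858/259832441 ≈ 11722.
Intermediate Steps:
d(a, L) = a + 2*L (d(a, L) = (L + a) + L = a + 2*L)
r(o, D) = 3*D + 3*o (r(o, D) = 3*(o + D) = 3*(D + o) = 3*D + 3*o)
4826/(((-7142 + (-2495 - 6060))/(-18463 - 19665))) + r(-64, d(10, 13))/(-33106) = 4826/(((-7142 + (-2495 - 6060))/(-18463 - 19665))) + (3*(10 + 2*13) + 3*(-64))/(-33106) = 4826/(((-7142 - 8555)/(-38128))) + (3*(10 + 26) - 192)*(-1/33106) = 4826/((-15697*(-1/38128))) + (3*36 - 192)*(-1/33106) = 4826/(15697/38128) + (108 - 192)*(-1/33106) = 4826*(38128/15697) - 84*(-1/33106) = 184005728/15697 + 42/16553 = 3045847474858/259832441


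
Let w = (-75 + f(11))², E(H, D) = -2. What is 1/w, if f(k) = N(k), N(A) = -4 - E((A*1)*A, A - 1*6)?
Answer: 1/5929 ≈ 0.00016866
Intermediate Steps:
N(A) = -2 (N(A) = -4 - 1*(-2) = -4 + 2 = -2)
f(k) = -2
w = 5929 (w = (-75 - 2)² = (-77)² = 5929)
1/w = 1/5929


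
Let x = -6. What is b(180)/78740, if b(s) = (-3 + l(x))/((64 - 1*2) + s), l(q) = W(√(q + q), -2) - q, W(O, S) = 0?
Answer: 3/19055080 ≈ 1.5744e-7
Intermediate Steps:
l(q) = -q (l(q) = 0 - q = -q)
b(s) = 3/(62 + s) (b(s) = (-3 - 1*(-6))/((64 - 1*2) + s) = (-3 + 6)/((64 - 2) + s) = 3/(62 + s))
b(180)/78740 = (3/(62 + 180))/78740 = (3/242)*(1/78740) = 3/19055080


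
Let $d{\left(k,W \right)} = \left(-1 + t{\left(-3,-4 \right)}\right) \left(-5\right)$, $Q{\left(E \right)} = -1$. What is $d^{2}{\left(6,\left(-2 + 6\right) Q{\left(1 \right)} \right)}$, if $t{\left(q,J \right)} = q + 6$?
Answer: $100$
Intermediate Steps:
$t{\left(q,J \right)} = 6 + q$
$d{\left(k,W \right)} = -10$ ($d{\left(k,W \right)} = \left(-1 + \left(6 - 3\right)\right) \left(-5\right) = \left(-1 + 3\right) \left(-5\right) = 2 \left(-5\right) = -10$)
$d^{2}{\left(6,\left(-2 + 6\right) Q{\left(1 \right)} \right)} = \left(-10\right)^{2} = 100$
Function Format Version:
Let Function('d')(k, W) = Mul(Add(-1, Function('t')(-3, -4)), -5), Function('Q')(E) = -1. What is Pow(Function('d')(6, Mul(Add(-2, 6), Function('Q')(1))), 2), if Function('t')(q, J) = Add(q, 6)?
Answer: 100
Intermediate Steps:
Function('t')(q, J) = Add(6, q)
Function('d')(k, W) = -10 (Function('d')(k, W) = Mul(Add(-1, Add(6, -3)), -5) = Mul(Add(-1, 3), -5) = Mul(2, -5) = -10)
Pow(Function('d')(6, Mul(Add(-2, 6), Function('Q')(1))), 2) = Pow(-10, 2) = 100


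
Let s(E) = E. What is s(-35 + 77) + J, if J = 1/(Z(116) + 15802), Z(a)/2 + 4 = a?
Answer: 673093/16026 ≈ 42.000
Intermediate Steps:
Z(a) = -8 + 2*a
J = 1/16026 (J = 1/((-8 + 2*116) + 15802) = 1/((-8 + 232) + 15802) = 1/(224 + 15802) = 1/16026 ≈ 6.2399e-5)
s(-35 + 77) + J = (-35 + 77) + 1/16026 = 42 + 1/16026 = 673093/16026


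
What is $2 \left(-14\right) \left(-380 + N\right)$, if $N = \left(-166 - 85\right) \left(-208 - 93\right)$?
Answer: $-2104788$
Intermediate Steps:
$N = 75551$ ($N = \left(-251\right) \left(-301\right) = 75551$)
$2 \left(-14\right) \left(-380 + N\right) = 2 \left(-14\right) \left(-380 + 75551\right) = \left(-28\right) 75171 = -2104788$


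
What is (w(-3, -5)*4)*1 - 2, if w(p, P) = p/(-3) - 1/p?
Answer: 10/3 ≈ 3.3333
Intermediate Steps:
w(p, P) = -1/p - p/3 (w(p, P) = p*(-1/3) - 1/p = -p/3 - 1/p = -1/p - p/3)
(w(-3, -5)*4)*1 - 2 = ((-1/(-3) - 1/3*(-3))*4)*1 - 2 = ((-1*(-1/3) + 1)*4)*1 - 2 = ((1/3 + 1)*4)*1 - 2 = ((4/3)*4)*1 - 2 = (16/3)*1 - 2 = 16/3 - 2 = 10/3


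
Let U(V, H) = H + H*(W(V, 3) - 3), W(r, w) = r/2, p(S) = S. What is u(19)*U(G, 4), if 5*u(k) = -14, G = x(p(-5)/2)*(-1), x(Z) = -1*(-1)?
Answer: 28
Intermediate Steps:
x(Z) = 1
W(r, w) = r/2 (W(r, w) = r*(½) = r/2)
G = -1 (G = 1*(-1) = -1)
u(k) = -14/5 (u(k) = (⅕)*(-14) = -14/5)
U(V, H) = H + H*(-3 + V/2) (U(V, H) = H + H*(V/2 - 3) = H + H*(-3 + V/2))
u(19)*U(G, 4) = -7*4*(-4 - 1)/5 = -7*4*(-5)/5 = -14/5*(-10) = 28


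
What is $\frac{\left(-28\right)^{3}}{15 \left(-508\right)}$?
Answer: $\frac{5488}{1905} \approx 2.8808$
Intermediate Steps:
$\frac{\left(-28\right)^{3}}{15 \left(-508\right)} = - \frac{21952}{-7620} = \left(-21952\right) \left(- \frac{1}{7620}\right) = \frac{5488}{1905}$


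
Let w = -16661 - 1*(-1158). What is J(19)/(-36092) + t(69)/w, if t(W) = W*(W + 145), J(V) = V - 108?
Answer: -531554705/559534276 ≈ -0.95000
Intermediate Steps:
J(V) = -108 + V
w = -15503 (w = -16661 + 1158 = -15503)
t(W) = W*(145 + W)
J(19)/(-36092) + t(69)/w = (-108 + 19)/(-36092) + (69*(145 + 69))/(-15503) = -89*(-1/36092) + (69*214)*(-1/15503) = 89/36092 + 14766*(-1/15503) = 89/36092 - 14766/15503 = -531554705/559534276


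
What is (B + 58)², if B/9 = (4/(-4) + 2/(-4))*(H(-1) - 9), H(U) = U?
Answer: 37249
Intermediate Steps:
B = 135 (B = 9*((4/(-4) + 2/(-4))*(-1 - 9)) = 9*((4*(-¼) + 2*(-¼))*(-10)) = 9*((-1 - ½)*(-10)) = 9*(-3/2*(-10)) = 9*15 = 135)
(B + 58)² = (135 + 58)² = 193² = 37249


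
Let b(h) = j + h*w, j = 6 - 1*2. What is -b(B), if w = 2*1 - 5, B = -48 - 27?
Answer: -229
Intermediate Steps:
B = -75
j = 4 (j = 6 - 2 = 4)
w = -3 (w = 2 - 5 = -3)
b(h) = 4 - 3*h (b(h) = 4 + h*(-3) = 4 - 3*h)
-b(B) = -(4 - 3*(-75)) = -(4 + 225) = -1*229 = -229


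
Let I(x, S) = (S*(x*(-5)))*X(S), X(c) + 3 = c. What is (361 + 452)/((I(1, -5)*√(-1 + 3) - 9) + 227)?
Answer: -88617/16238 - 40650*√2/8119 ≈ -12.538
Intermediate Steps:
X(c) = -3 + c
I(x, S) = -5*S*x*(-3 + S) (I(x, S) = (S*(x*(-5)))*(-3 + S) = (S*(-5*x))*(-3 + S) = (-5*S*x)*(-3 + S) = -5*S*x*(-3 + S))
(361 + 452)/((I(1, -5)*√(-1 + 3) - 9) + 227) = (361 + 452)/(((5*(-5)*1*(3 - 1*(-5)))*√(-1 + 3) - 9) + 227) = 813/(((5*(-5)*1*(3 + 5))*√2 - 9) + 227) = 813/(((5*(-5)*1*8)*√2 - 9) + 227) = 813/((-200*√2 - 9) + 227) = 813/((-9 - 200*√2) + 227) = 813/(218 - 200*√2)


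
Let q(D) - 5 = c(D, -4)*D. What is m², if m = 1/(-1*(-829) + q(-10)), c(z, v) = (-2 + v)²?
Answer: 1/224676 ≈ 4.4509e-6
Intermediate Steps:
q(D) = 5 + 36*D (q(D) = 5 + (-2 - 4)²*D = 5 + (-6)²*D = 5 + 36*D)
m = 1/474 (m = 1/(-1*(-829) + (5 + 36*(-10))) = 1/(829 + (5 - 360)) = 1/(829 - 355) = 1/474 ≈ 0.0021097)
m² = (1/474)² = 1/224676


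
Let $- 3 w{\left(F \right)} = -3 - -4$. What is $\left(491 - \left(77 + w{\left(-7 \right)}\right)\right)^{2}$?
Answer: $\frac{1545049}{9} \approx 1.7167 \cdot 10^{5}$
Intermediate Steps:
$w{\left(F \right)} = - \frac{1}{3}$ ($w{\left(F \right)} = - \frac{-3 - -4}{3} = - \frac{-3 + 4}{3} = \left(- \frac{1}{3}\right) 1 = - \frac{1}{3}$)
$\left(491 - \left(77 + w{\left(-7 \right)}\right)\right)^{2} = \left(491 - \frac{230}{3}\right)^{2} = \left(\frac{1243}{3}\right)^{2} = \frac{1545049}{9}$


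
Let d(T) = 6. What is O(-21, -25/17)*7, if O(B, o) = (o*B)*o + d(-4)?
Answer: -79737/289 ≈ -275.91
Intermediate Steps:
O(B, o) = 6 + B*o² (O(B, o) = (o*B)*o + 6 = (B*o)*o + 6 = B*o² + 6 = 6 + B*o²)
O(-21, -25/17)*7 = (6 - 21*(-25/17)²)*7 = (6 - 21*625/289)*7 = (6 - 13125/289)*7 = -11391/289*7 = -79737/289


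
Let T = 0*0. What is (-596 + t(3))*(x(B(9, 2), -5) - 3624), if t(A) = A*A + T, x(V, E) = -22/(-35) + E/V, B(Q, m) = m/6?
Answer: 74750341/35 ≈ 2.1357e+6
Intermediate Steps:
T = 0
B(Q, m) = m/6 (B(Q, m) = m*(⅙) = m/6)
x(V, E) = 22/35 + E/V (x(V, E) = -22*(-1/35) + E/V = 22/35 + E/V)
t(A) = A² (t(A) = A*A + 0 = A² + 0 = A²)
(-596 + t(3))*(x(B(9, 2), -5) - 3624) = (-596 + 3²)*((22/35 - 5/((⅙)*2)) - 3624) = (-596 + 9)*((22/35 - 5/⅓) - 3624) = -587*((22/35 - 5*3) - 3624) = -587*((22/35 - 15) - 3624) = -587*(-503/35 - 3624) = -587*(-127343/35) = 74750341/35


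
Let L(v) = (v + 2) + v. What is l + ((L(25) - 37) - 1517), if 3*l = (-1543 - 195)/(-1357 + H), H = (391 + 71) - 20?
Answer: -4121252/2745 ≈ -1501.4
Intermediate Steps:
L(v) = 2 + 2*v (L(v) = (2 + v) + v = 2 + 2*v)
H = 442 (H = 462 - 20 = 442)
l = 1738/2745 (l = ((-1543 - 195)/(-1357 + 442))/3 = (-1738/(-915))/3 = (-1738*(-1/915))/3 = (1/3)*(1738/915) = 1738/2745 ≈ 0.63315)
l + ((L(25) - 37) - 1517) = 1738/2745 + (((2 + 2*25) - 37) - 1517) = 1738/2745 + (((2 + 50) - 37) - 1517) = 1738/2745 + ((52 - 37) - 1517) = 1738/2745 + (15 - 1517) = 1738/2745 - 1502 = -4121252/2745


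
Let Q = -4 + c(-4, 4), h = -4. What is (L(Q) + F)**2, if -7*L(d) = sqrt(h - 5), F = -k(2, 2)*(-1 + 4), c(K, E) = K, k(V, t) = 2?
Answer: 1755/49 + 36*I/7 ≈ 35.816 + 5.1429*I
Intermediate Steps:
Q = -8 (Q = -4 - 4 = -8)
F = -6 (F = -2*(-1 + 4) = -2*3 = -1*6 = -6)
L(d) = -3*I/7 (L(d) = -sqrt(-4 - 5)/7 = -3*I/7)
(L(Q) + F)**2 = (-3*I/7 - 6)**2 = (-6 - 3*I/7)**2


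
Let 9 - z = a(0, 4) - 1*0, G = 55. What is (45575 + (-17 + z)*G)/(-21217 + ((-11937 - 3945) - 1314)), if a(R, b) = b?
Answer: -44915/38413 ≈ -1.1693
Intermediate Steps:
z = 5 (z = 9 - (4 - 1*0) = 9 - (4 + 0) = 9 - 1*4 = 9 - 4 = 5)
(45575 + (-17 + z)*G)/(-21217 + ((-11937 - 3945) - 1314)) = (45575 + (-17 + 5)*55)/(-21217 + ((-11937 - 3945) - 1314)) = (45575 - 12*55)/(-21217 + (-15882 - 1314)) = (45575 - 660)/(-21217 - 17196) = 44915/(-38413) = 44915*(-1/38413) = -44915/38413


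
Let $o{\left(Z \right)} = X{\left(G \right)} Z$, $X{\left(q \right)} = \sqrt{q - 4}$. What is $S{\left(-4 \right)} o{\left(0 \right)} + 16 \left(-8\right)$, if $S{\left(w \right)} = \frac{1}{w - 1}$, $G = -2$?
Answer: $-128$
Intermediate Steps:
$X{\left(q \right)} = \sqrt{-4 + q}$
$S{\left(w \right)} = \frac{1}{-1 + w}$
$o{\left(Z \right)} = i Z \sqrt{6}$ ($o{\left(Z \right)} = \sqrt{-4 - 2} Z = \sqrt{-6} Z = i \sqrt{6} Z = i Z \sqrt{6}$)
$S{\left(-4 \right)} o{\left(0 \right)} + 16 \left(-8\right) = \frac{i 0 \sqrt{6}}{-1 - 4} + 16 \left(-8\right) = \frac{1}{-5} \cdot 0 - 128 = \left(- \frac{1}{5}\right) 0 - 128 = 0 - 128 = -128$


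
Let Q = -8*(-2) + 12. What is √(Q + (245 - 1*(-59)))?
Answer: 2*√83 ≈ 18.221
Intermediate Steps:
Q = 28 (Q = 16 + 12 = 28)
√(Q + (245 - 1*(-59))) = √(28 + (245 - 1*(-59))) = √(28 + (245 + 59)) = √(28 + 304) = √332 = 2*√83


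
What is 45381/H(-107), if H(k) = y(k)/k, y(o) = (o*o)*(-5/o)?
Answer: -45381/5 ≈ -9076.2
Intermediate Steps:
y(o) = -5*o (y(o) = o**2*(-5/o) = -5*o)
H(k) = -5 (H(k) = (-5*k)/k = -5)
45381/H(-107) = 45381/(-5) = 45381*(-1/5) = -45381/5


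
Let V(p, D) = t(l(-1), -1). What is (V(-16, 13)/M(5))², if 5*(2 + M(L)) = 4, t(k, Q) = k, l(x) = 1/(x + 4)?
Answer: 25/324 ≈ 0.077160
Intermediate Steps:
l(x) = 1/(4 + x)
V(p, D) = ⅓ (V(p, D) = 1/(4 - 1) = 1/3 = ⅓)
M(L) = -6/5 (M(L) = -2 + (⅕)*4 = -2 + ⅘ = -6/5)
(V(-16, 13)/M(5))² = (1/(3*(-6/5)))² = ((⅓)*(-⅚))² = (-5/18)² = 25/324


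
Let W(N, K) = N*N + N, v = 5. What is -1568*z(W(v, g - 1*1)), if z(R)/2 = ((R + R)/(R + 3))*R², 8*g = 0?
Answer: -56448000/11 ≈ -5.1316e+6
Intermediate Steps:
g = 0 (g = (⅛)*0 = 0)
W(N, K) = N + N² (W(N, K) = N² + N = N + N²)
z(R) = 4*R³/(3 + R) (z(R) = 2*(((R + R)/(R + 3))*R²) = 2*(((2*R)/(3 + R))*R²) = 2*((2*R/(3 + R))*R²) = 2*(2*R³/(3 + R)) = 4*R³/(3 + R))
-1568*z(W(v, g - 1*1)) = -6272*(5*(1 + 5))³/(3 + 5*(1 + 5)) = -6272*(5*6)³/(3 + 5*6) = -6272*30³/(3 + 30) = -6272*27000/33 = -1568*36000/11 = -56448000/11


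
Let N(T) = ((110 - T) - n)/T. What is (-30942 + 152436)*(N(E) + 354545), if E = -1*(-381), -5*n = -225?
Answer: 5470523661842/127 ≈ 4.3075e+10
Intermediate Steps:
n = 45 (n = -⅕*(-225) = 45)
E = 381
N(T) = (65 - T)/T (N(T) = ((110 - T) - 1*45)/T = ((110 - T) - 45)/T = (65 - T)/T)
(-30942 + 152436)*(N(E) + 354545) = (-30942 + 152436)*((65 - 1*381)/381 + 354545) = 121494*((65 - 381)/381 + 354545) = 121494*((1/381)*(-316) + 354545) = 121494*(-316/381 + 354545) = 121494*(135081329/381) = 5470523661842/127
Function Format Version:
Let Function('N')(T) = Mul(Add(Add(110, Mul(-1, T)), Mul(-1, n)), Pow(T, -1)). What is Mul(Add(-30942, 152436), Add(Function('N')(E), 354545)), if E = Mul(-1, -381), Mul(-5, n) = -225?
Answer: Rational(5470523661842, 127) ≈ 4.3075e+10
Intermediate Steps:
n = 45 (n = Mul(Rational(-1, 5), -225) = 45)
E = 381
Function('N')(T) = Mul(Pow(T, -1), Add(65, Mul(-1, T))) (Function('N')(T) = Mul(Add(Add(110, Mul(-1, T)), Mul(-1, 45)), Pow(T, -1)) = Mul(Add(Add(110, Mul(-1, T)), -45), Pow(T, -1)) = Mul(Add(65, Mul(-1, T)), Pow(T, -1)) = Mul(Pow(T, -1), Add(65, Mul(-1, T))))
Mul(Add(-30942, 152436), Add(Function('N')(E), 354545)) = Mul(Add(-30942, 152436), Add(Mul(Pow(381, -1), Add(65, Mul(-1, 381))), 354545)) = Mul(121494, Add(Mul(Rational(1, 381), Add(65, -381)), 354545)) = Mul(121494, Add(Mul(Rational(1, 381), -316), 354545)) = Mul(121494, Add(Rational(-316, 381), 354545)) = Mul(121494, Rational(135081329, 381)) = Rational(5470523661842, 127)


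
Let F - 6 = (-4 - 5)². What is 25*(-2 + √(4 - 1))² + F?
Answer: 262 - 100*√3 ≈ 88.795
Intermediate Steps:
F = 87 (F = 6 + (-4 - 5)² = 6 + (-9)² = 6 + 81 = 87)
25*(-2 + √(4 - 1))² + F = 25*(-2 + √(4 - 1))² + 87 = 25*(-2 + √3)² + 87 = 87 + 25*(-2 + √3)²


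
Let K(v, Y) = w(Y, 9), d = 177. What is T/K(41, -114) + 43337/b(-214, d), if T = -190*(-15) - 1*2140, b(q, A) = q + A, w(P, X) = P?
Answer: -2483344/2109 ≈ -1177.5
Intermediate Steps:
b(q, A) = A + q
K(v, Y) = Y
T = 710 (T = 2850 - 2140 = 710)
T/K(41, -114) + 43337/b(-214, d) = 710/(-114) + 43337/(177 - 214) = 710*(-1/114) + 43337/(-37) = -355/57 + 43337*(-1/37) = -355/57 - 43337/37 = -2483344/2109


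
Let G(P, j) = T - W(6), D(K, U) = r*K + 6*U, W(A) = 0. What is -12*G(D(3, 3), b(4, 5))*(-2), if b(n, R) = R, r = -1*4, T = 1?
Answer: 24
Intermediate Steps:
r = -4
D(K, U) = -4*K + 6*U
G(P, j) = 1 (G(P, j) = 1 - 1*0 = 1 + 0 = 1)
-12*G(D(3, 3), b(4, 5))*(-2) = -12*1*(-2) = -12*(-2) = 24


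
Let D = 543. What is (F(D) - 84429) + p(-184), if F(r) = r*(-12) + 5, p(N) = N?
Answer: -91124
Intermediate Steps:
F(r) = 5 - 12*r (F(r) = -12*r + 5 = 5 - 12*r)
(F(D) - 84429) + p(-184) = ((5 - 12*543) - 84429) - 184 = ((5 - 6516) - 84429) - 184 = (-6511 - 84429) - 184 = -90940 - 184 = -91124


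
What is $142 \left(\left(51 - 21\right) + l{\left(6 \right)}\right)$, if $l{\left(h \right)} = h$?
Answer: $5112$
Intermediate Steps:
$142 \left(\left(51 - 21\right) + l{\left(6 \right)}\right) = 142 \left(\left(51 - 21\right) + 6\right) = 142 \left(30 + 6\right) = 142 \cdot 36 = 5112$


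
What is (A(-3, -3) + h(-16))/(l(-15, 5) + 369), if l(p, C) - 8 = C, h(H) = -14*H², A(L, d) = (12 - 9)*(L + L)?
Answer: -1801/191 ≈ -9.4293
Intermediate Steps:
A(L, d) = 6*L (A(L, d) = 3*(2*L) = 6*L)
l(p, C) = 8 + C
(A(-3, -3) + h(-16))/(l(-15, 5) + 369) = (6*(-3) - 14*(-16)²)/((8 + 5) + 369) = (-18 - 14*256)/(13 + 369) = (-18 - 3584)/382 = -3602*1/382 = -1801/191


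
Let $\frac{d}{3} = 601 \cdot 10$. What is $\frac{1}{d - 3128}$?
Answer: $\frac{1}{14902} \approx 6.7105 \cdot 10^{-5}$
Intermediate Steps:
$d = 18030$ ($d = 3 \cdot 601 \cdot 10 = 3 \cdot 6010 = 18030$)
$\frac{1}{d - 3128} = \frac{1}{18030 - 3128} = \frac{1}{14902}$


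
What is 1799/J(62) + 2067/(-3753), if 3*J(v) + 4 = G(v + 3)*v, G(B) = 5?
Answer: 726757/42534 ≈ 17.086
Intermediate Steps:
J(v) = -4/3 + 5*v/3 (J(v) = -4/3 + (5*v)/3 = -4/3 + 5*v/3)
1799/J(62) + 2067/(-3753) = 1799/(-4/3 + (5/3)*62) + 2067/(-3753) = 1799/(-4/3 + 310/3) + 2067*(-1/3753) = 1799/102 - 689/1251 = 726757/42534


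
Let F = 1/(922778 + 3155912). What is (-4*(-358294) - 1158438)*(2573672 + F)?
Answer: 1441991274788429289/2039345 ≈ 7.0709e+11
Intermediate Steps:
F = 1/4078690 ≈ 2.4518e-7
(-4*(-358294) - 1158438)*(2573672 + F) = (-4*(-358294) - 1158438)*(2573672 + 1/4078690) = (1433176 - 1158438)*(10497210249681/4078690) = 274738*(10497210249681/4078690) = 1441991274788429289/2039345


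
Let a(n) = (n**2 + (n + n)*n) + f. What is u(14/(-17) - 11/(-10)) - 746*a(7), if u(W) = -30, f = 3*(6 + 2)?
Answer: -127596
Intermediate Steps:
f = 24 (f = 3*8 = 24)
a(n) = 24 + 3*n**2 (a(n) = (n**2 + (n + n)*n) + 24 = (n**2 + (2*n)*n) + 24 = (n**2 + 2*n**2) + 24 = 3*n**2 + 24 = 24 + 3*n**2)
u(14/(-17) - 11/(-10)) - 746*a(7) = -30 - 746*(24 + 3*7**2) = -30 - 746*(24 + 3*49) = -30 - 746*(24 + 147) = -30 - 746*171 = -30 - 127566 = -127596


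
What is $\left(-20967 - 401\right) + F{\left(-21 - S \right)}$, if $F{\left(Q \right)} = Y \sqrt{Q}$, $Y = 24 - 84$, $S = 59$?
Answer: $-21368 - 240 i \sqrt{5} \approx -21368.0 - 536.66 i$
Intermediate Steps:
$Y = -60$
$F{\left(Q \right)} = - 60 \sqrt{Q}$
$\left(-20967 - 401\right) + F{\left(-21 - S \right)} = \left(-20967 - 401\right) - 60 \sqrt{-21 - 59} = -21368 - 60 \sqrt{-21 - 59} = -21368 - 60 \sqrt{-80} = -21368 - 60 \cdot 4 i \sqrt{5} = -21368 - 240 i \sqrt{5}$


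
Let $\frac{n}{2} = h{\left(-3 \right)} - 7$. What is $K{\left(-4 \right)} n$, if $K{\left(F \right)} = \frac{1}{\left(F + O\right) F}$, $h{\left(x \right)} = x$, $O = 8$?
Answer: $\frac{5}{4} \approx 1.25$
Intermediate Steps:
$K{\left(F \right)} = \frac{1}{F \left(8 + F\right)}$ ($K{\left(F \right)} = \frac{1}{\left(F + 8\right) F} = \frac{1}{\left(8 + F\right) F} = \frac{1}{F \left(8 + F\right)}$)
$n = -20$ ($n = 2 \left(-3 - 7\right) = 2 \left(-10\right) = -20$)
$K{\left(-4 \right)} n = \frac{1}{\left(-4\right) \left(8 - 4\right)} \left(-20\right) = - \frac{1}{4 \cdot 4} \left(-20\right) = \left(- \frac{1}{4}\right) \frac{1}{4} \left(-20\right) = \left(- \frac{1}{16}\right) \left(-20\right) = \frac{5}{4}$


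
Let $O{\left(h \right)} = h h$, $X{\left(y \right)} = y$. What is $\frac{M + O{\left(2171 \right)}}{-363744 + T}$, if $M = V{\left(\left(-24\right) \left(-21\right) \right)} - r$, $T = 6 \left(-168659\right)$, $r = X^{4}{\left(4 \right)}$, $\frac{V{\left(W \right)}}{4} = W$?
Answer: $- \frac{1571667}{458566} \approx -3.4274$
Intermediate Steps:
$O{\left(h \right)} = h^{2}$
$V{\left(W \right)} = 4 W$
$r = 256$ ($r = 4^{4} = 256$)
$T = -1011954$
$M = 1760$ ($M = 4 \left(\left(-24\right) \left(-21\right)\right) - 256 = 4 \cdot 504 - 256 = 2016 - 256 = 1760$)
$\frac{M + O{\left(2171 \right)}}{-363744 + T} = \frac{1760 + 2171^{2}}{-363744 - 1011954} = \frac{1760 + 4713241}{-1375698} = 4715001 \left(- \frac{1}{1375698}\right) = - \frac{1571667}{458566}$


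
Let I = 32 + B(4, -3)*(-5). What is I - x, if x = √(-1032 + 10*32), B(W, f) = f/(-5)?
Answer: 29 - 2*I*√178 ≈ 29.0 - 26.683*I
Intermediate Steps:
B(W, f) = -f/5 (B(W, f) = f*(-⅕) = -f/5)
x = 2*I*√178 (x = √(-1032 + 320) = √(-712) = 2*I*√178 ≈ 26.683*I)
I = 29 (I = 32 - ⅕*(-3)*(-5) = 32 + (⅗)*(-5) = 32 - 3 = 29)
I - x = 29 - 2*I*√178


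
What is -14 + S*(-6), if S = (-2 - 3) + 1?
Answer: 10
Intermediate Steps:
S = -4 (S = -5 + 1 = -4)
-14 + S*(-6) = -14 - 4*(-6) = -14 + 24 = 10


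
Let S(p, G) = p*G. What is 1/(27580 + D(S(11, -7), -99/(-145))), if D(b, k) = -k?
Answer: 145/3999001 ≈ 3.6259e-5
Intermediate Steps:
S(p, G) = G*p
1/(27580 + D(S(11, -7), -99/(-145))) = 1/(27580 - (-99)/(-145)) = 1/(27580 - (-99)*(-1)/145) = 1/(27580 - 1*99/145) = 1/(27580 - 99/145) = 1/(3999001/145) = 145/3999001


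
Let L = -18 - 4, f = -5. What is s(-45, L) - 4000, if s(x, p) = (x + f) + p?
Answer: -4072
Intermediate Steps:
L = -22
s(x, p) = -5 + p + x (s(x, p) = (x - 5) + p = (-5 + x) + p = -5 + p + x)
s(-45, L) - 4000 = (-5 - 22 - 45) - 4000 = -72 - 4000 = -4072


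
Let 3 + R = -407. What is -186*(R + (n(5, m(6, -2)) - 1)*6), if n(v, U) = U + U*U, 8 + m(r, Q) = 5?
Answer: 70680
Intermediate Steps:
R = -410 (R = -3 - 407 = -410)
m(r, Q) = -3 (m(r, Q) = -8 + 5 = -3)
n(v, U) = U + U²
-186*(R + (n(5, m(6, -2)) - 1)*6) = -186*(-410 + (-3*(1 - 3) - 1)*6) = -186*(-410 + (-3*(-2) - 1)*6) = -186*(-410 + (6 - 1)*6) = -186*(-410 + 5*6) = -186*(-410 + 30) = -186*(-380) = 70680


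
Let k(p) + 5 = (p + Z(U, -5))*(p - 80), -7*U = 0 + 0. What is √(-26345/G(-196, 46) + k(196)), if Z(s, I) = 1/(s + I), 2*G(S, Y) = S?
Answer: √112585470/70 ≈ 151.58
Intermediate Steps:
G(S, Y) = S/2
U = 0 (U = -(0 + 0)/7 = -⅐*0 = 0)
Z(s, I) = 1/(I + s)
k(p) = -5 + (-80 + p)*(-⅕ + p) (k(p) = -5 + (p + 1/(-5 + 0))*(p - 80) = -5 + (p + 1/(-5))*(-80 + p) = -5 + (p - ⅕)*(-80 + p) = -5 + (-⅕ + p)*(-80 + p) = -5 + (-80 + p)*(-⅕ + p))
√(-26345/G(-196, 46) + k(196)) = √(-26345/((½)*(-196)) + (11 + 196² - 401/5*196)) = √(-26345/(-98) + (11 + 38416 - 78596/5)) = √(-26345*(-1/98) + 113539/5) = √(26345/98 + 113539/5) = √(11258547/490) = √112585470/70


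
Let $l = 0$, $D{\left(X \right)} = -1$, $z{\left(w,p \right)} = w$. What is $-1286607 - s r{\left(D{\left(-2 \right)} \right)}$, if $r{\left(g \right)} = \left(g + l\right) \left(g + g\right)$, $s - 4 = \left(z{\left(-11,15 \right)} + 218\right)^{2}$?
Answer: $-1372313$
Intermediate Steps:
$s = 42853$ ($s = 4 + \left(-11 + 218\right)^{2} = 4 + 207^{2} = 4 + 42849 = 42853$)
$r{\left(g \right)} = 2 g^{2}$ ($r{\left(g \right)} = \left(g + 0\right) \left(g + g\right) = g 2 g = 2 g^{2}$)
$-1286607 - s r{\left(D{\left(-2 \right)} \right)} = -1286607 - 42853 \cdot 2 \left(-1\right)^{2} = -1286607 - 42853 \cdot 2 \cdot 1 = -1286607 - 42853 \cdot 2 = -1286607 - 85706 = -1372313$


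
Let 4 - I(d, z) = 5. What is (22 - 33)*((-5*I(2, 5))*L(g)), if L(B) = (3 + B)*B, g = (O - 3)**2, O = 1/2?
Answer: -50875/16 ≈ -3179.7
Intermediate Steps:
I(d, z) = -1 (I(d, z) = 4 - 1*5 = 4 - 5 = -1)
O = 1/2 ≈ 0.50000
g = 25/4 (g = (1/2 - 3)**2 = (-5/2)**2 = 25/4 ≈ 6.2500)
L(B) = B*(3 + B)
(22 - 33)*((-5*I(2, 5))*L(g)) = (22 - 33)*((-5*(-1))*(25*(3 + 25/4)/4)) = -55*(25/4)*(37/4) = -55*925/16 = -11*4625/16 = -50875/16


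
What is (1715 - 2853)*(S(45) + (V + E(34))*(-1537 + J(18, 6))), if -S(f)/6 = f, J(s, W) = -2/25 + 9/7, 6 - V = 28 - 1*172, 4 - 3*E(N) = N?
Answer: 1224950028/5 ≈ 2.4499e+8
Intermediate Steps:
E(N) = 4/3 - N/3
V = 150 (V = 6 - (28 - 1*172) = 6 - (28 - 172) = 6 - 1*(-144) = 6 + 144 = 150)
J(s, W) = 211/175 (J(s, W) = -2*1/25 + 9*(1/7) = -2/25 + 9/7 = 211/175)
S(f) = -6*f
(1715 - 2853)*(S(45) + (V + E(34))*(-1537 + J(18, 6))) = (1715 - 2853)*(-6*45 + (150 + (4/3 - 1/3*34))*(-1537 + 211/175)) = -1138*(-270 + (150 + (4/3 - 34/3))*(-268764/175)) = -1138*(-270 + (150 - 10)*(-268764/175)) = -1138*(-270 + 140*(-268764/175)) = -1138*(-270 - 1075056/5) = -1138*(-1076406/5) = 1224950028/5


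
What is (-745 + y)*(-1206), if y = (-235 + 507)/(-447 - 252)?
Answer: 209452854/233 ≈ 8.9894e+5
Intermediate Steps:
y = -272/699 (y = 272/(-699) = 272*(-1/699) = -272/699 ≈ -0.38913)
(-745 + y)*(-1206) = (-745 - 272/699)*(-1206) = -521027/699*(-1206) = 209452854/233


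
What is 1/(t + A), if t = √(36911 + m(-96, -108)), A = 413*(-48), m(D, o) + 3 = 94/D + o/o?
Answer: -951552/18861795263 - 4*√5314755/18861795263 ≈ -5.0938e-5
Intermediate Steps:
m(D, o) = -2 + 94/D (m(D, o) = -3 + (94/D + o/o) = -3 + (94/D + 1) = -3 + (1 + 94/D) = -2 + 94/D)
A = -19824
t = √5314755/12 (t = √(36911 + (-2 + 94/(-96))) = √(36911 + (-2 + 94*(-1/96))) = √(36911 + (-2 - 47/48)) = √(36911 - 143/48) = √(1771585/48) = √5314755/12 ≈ 192.11)
1/(t + A) = 1/(√5314755/12 - 19824) = 1/(-19824 + √5314755/12)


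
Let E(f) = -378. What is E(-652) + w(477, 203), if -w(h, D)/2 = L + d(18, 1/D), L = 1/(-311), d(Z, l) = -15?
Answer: -108226/311 ≈ -347.99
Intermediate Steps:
L = -1/311 ≈ -0.0032154
w(h, D) = 9332/311 (w(h, D) = -2*(-1/311 - 15) = -2*(-4666/311) = 9332/311)
E(-652) + w(477, 203) = -378 + 9332/311 = -108226/311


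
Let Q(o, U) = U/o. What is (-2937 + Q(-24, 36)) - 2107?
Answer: -10091/2 ≈ -5045.5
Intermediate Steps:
(-2937 + Q(-24, 36)) - 2107 = (-2937 + 36/(-24)) - 2107 = (-2937 + 36*(-1/24)) - 2107 = (-2937 - 3/2) - 2107 = -5877/2 - 2107 = -10091/2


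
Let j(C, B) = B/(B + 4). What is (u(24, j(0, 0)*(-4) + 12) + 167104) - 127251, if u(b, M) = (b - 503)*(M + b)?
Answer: 22609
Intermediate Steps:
j(C, B) = B/(4 + B)
u(b, M) = (-503 + b)*(M + b)
(u(24, j(0, 0)*(-4) + 12) + 167104) - 127251 = ((24² - 503*((0/(4 + 0))*(-4) + 12) - 503*24 + ((0/(4 + 0))*(-4) + 12)*24) + 167104) - 127251 = ((576 - 503*((0/4)*(-4) + 12) - 12072 + ((0/4)*(-4) + 12)*24) + 167104) - 127251 = ((576 - 503*((0*(¼))*(-4) + 12) - 12072 + ((0*(¼))*(-4) + 12)*24) + 167104) - 127251 = ((576 - 503*(0*(-4) + 12) - 12072 + (0*(-4) + 12)*24) + 167104) - 127251 = ((576 - 503*(0 + 12) - 12072 + (0 + 12)*24) + 167104) - 127251 = ((576 - 503*12 - 12072 + 12*24) + 167104) - 127251 = ((576 - 6036 - 12072 + 288) + 167104) - 127251 = (-17244 + 167104) - 127251 = 149860 - 127251 = 22609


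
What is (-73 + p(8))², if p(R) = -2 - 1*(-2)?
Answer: 5329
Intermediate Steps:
p(R) = 0 (p(R) = -2 + 2 = 0)
(-73 + p(8))² = (-73 + 0)² = (-73)² = 5329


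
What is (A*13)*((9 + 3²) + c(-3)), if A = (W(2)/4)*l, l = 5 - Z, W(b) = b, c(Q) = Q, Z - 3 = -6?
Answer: 780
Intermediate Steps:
Z = -3 (Z = 3 - 6 = -3)
l = 8 (l = 5 - 1*(-3) = 5 + 3 = 8)
A = 4 (A = (2/4)*8 = (2*(¼))*8 = (½)*8 = 4)
(A*13)*((9 + 3²) + c(-3)) = (4*13)*((9 + 3²) - 3) = 52*((9 + 9) - 3) = 52*(18 - 3) = 52*15 = 780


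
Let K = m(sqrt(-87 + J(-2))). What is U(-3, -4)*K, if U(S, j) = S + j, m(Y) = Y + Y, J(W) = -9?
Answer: -56*I*sqrt(6) ≈ -137.17*I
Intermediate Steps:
m(Y) = 2*Y
K = 8*I*sqrt(6) (K = 2*sqrt(-87 - 9) = 2*sqrt(-96) = 2*(4*I*sqrt(6)) = 8*I*sqrt(6) ≈ 19.596*I)
U(-3, -4)*K = (-3 - 4)*(8*I*sqrt(6)) = -56*I*sqrt(6)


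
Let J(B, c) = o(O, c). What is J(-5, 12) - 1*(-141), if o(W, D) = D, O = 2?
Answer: 153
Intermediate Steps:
J(B, c) = c
J(-5, 12) - 1*(-141) = 12 - 1*(-141) = 12 + 141 = 153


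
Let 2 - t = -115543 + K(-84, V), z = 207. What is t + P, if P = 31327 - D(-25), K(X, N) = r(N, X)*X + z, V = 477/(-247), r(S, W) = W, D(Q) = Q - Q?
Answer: 139609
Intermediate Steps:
D(Q) = 0
V = -477/247 (V = 477*(-1/247) = -477/247 ≈ -1.9312)
K(X, N) = 207 + X² (K(X, N) = X*X + 207 = X² + 207 = 207 + X²)
P = 31327 (P = 31327 - 1*0 = 31327 + 0 = 31327)
t = 108282 (t = 2 - (-115543 + (207 + (-84)²)) = 2 - (-115543 + (207 + 7056)) = 2 - (-115543 + 7263) = 2 - 1*(-108280) = 2 + 108280 = 108282)
t + P = 108282 + 31327 = 139609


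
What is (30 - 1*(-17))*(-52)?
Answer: -2444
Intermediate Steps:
(30 - 1*(-17))*(-52) = (30 + 17)*(-52) = 47*(-52) = -2444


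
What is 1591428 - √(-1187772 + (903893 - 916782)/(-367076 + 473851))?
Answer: 1591428 - I*√541666876535219/21355 ≈ 1.5914e+6 - 1089.8*I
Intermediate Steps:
1591428 - √(-1187772 + (903893 - 916782)/(-367076 + 473851)) = 1591428 - √(-1187772 - 12889/106775) = 1591428 - √(-126824368189/106775) = 1591428 - I*√541666876535219/21355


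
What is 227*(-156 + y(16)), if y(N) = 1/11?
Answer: -389305/11 ≈ -35391.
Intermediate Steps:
y(N) = 1/11
227*(-156 + y(16)) = 227*(-156 + 1/11) = 227*(-1715/11) = -389305/11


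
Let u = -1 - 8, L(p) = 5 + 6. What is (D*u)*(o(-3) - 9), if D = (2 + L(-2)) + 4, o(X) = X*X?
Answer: 0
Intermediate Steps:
L(p) = 11
o(X) = X**2
D = 17 (D = (2 + 11) + 4 = 13 + 4 = 17)
u = -9
(D*u)*(o(-3) - 9) = (17*(-9))*((-3)**2 - 9) = -153*(9 - 9) = -153*0 = 0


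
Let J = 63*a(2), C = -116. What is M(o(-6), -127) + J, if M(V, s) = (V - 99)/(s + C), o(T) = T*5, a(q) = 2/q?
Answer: 5146/81 ≈ 63.531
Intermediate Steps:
o(T) = 5*T
M(V, s) = (-99 + V)/(-116 + s) (M(V, s) = (V - 99)/(s - 116) = (-99 + V)/(-116 + s))
J = 63 (J = 63*(2/2) = 63*(2*(½)) = 63*1 = 63)
M(o(-6), -127) + J = (-99 + 5*(-6))/(-116 - 127) + 63 = (-99 - 30)/(-243) + 63 = -1/243*(-129) + 63 = 43/81 + 63 = 5146/81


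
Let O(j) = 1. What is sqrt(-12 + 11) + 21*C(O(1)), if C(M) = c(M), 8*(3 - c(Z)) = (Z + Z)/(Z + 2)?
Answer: 245/4 + I ≈ 61.25 + 1.0*I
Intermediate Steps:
c(Z) = 3 - Z/(4*(2 + Z)) (c(Z) = 3 - (Z + Z)/(8*(Z + 2)) = 3 - 2*Z/(8*(2 + Z)) = 3 - Z/(4*(2 + Z)))
C(M) = (24 + 11*M)/(4*(2 + M))
sqrt(-12 + 11) + 21*C(O(1)) = sqrt(-12 + 11) + 21*((24 + 11*1)/(4*(2 + 1))) = sqrt(-1) + 21*((1/4)*(24 + 11)/3) = I + 21*((1/4)*(1/3)*35) = I + 21*(35/12) = I + 245/4 = 245/4 + I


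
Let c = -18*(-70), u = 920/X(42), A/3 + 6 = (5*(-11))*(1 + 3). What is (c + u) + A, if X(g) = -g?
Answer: 11762/21 ≈ 560.10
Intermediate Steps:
A = -678 (A = -18 + 3*((5*(-11))*(1 + 3)) = -18 + 3*(-55*4) = -18 + 3*(-220) = -18 - 660 = -678)
u = -460/21 (u = 920/((-1*42)) = 920/(-42) = 920*(-1/42) = -460/21 ≈ -21.905)
c = 1260
(c + u) + A = (1260 - 460/21) - 678 = 26000/21 - 678 = 11762/21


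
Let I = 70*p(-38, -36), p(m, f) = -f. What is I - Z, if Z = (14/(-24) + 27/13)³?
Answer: 9554318983/3796416 ≈ 2516.7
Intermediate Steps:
Z = 12649337/3796416 (Z = (14*(-1/24) + 27*(1/13))³ = (-7/12 + 27/13)³ = (233/156)³ = 12649337/3796416 ≈ 3.3319)
I = 2520 (I = 70*(-1*(-36)) = 70*36 = 2520)
I - Z = 2520 - 1*12649337/3796416 = 2520 - 12649337/3796416 = 9554318983/3796416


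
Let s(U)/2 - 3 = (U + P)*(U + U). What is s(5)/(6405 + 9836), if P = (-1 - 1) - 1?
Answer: 46/16241 ≈ 0.0028323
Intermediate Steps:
P = -3 (P = -2 - 1 = -3)
s(U) = 6 + 4*U*(-3 + U) (s(U) = 6 + 2*((U - 3)*(U + U)) = 6 + 2*((-3 + U)*(2*U)) = 6 + 2*(2*U*(-3 + U)) = 6 + 4*U*(-3 + U))
s(5)/(6405 + 9836) = (6 - 12*5 + 4*5**2)/(6405 + 9836) = (6 - 60 + 4*25)/16241 = (6 - 60 + 100)*(1/16241) = 46*(1/16241) = 46/16241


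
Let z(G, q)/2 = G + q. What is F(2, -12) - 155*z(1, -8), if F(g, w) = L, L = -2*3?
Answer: 2164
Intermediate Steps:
z(G, q) = 2*G + 2*q (z(G, q) = 2*(G + q) = 2*G + 2*q)
L = -6
F(g, w) = -6
F(2, -12) - 155*z(1, -8) = -6 - 155*(2*1 + 2*(-8)) = -6 - 155*(2 - 16) = -6 - 155*(-14) = -6 + 2170 = 2164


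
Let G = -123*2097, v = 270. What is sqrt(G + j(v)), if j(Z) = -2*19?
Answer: I*sqrt(257969) ≈ 507.91*I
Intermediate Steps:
j(Z) = -38
G = -257931
sqrt(G + j(v)) = sqrt(-257931 - 38) = sqrt(-257969) = I*sqrt(257969)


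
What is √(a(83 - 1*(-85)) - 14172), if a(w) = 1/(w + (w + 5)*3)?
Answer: I*√6688743981/687 ≈ 119.05*I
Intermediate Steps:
a(w) = 1/(15 + 4*w) (a(w) = 1/(w + (5 + w)*3) = 1/(w + (15 + 3*w)) = 1/(15 + 4*w))
√(a(83 - 1*(-85)) - 14172) = √(1/(15 + 4*(83 - 1*(-85))) - 14172) = √(1/(15 + 4*(83 + 85)) - 14172) = √(1/(15 + 4*168) - 14172) = √(1/(15 + 672) - 14172) = √(1/687 - 14172) = √(-9736163/687) = I*√6688743981/687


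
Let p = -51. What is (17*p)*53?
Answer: -45951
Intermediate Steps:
(17*p)*53 = (17*(-51))*53 = -867*53 = -45951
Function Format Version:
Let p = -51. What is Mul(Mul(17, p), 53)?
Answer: -45951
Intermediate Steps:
Mul(Mul(17, p), 53) = Mul(Mul(17, -51), 53) = Mul(-867, 53) = -45951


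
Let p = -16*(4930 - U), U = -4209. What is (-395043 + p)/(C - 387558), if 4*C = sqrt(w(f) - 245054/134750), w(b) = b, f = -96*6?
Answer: 226134599752908000/161916897265322527 + 75777380*I*sqrt(2141178985)/161916897265322527 ≈ 1.3966 + 2.1656e-5*I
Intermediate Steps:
f = -576
C = I*sqrt(2141178985)/7700 (C = sqrt(-576 - 245054/134750)/4 = sqrt(-576 - 245054*1/134750)/4 = sqrt(-576 - 122527/67375)/4 = sqrt(-38930527/67375)/4 = (I*sqrt(2141178985)/1925)/4 = I*sqrt(2141178985)/7700 ≈ 6.0095*I)
p = -146224 (p = -16*(4930 - 1*(-4209)) = -16*(4930 + 4209) = -16*9139 = -146224)
(-395043 + p)/(C - 387558) = (-395043 - 146224)/(I*sqrt(2141178985)/7700 - 387558) = -541267/(-387558 + I*sqrt(2141178985)/7700)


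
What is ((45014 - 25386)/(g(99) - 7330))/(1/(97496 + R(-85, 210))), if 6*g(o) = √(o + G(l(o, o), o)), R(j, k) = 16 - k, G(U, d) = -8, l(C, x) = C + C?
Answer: -503969543945280/1934240309 - 11459061936*√91/1934240309 ≈ -2.6061e+5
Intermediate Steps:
l(C, x) = 2*C
g(o) = √(-8 + o)/6 (g(o) = √(o - 8)/6 = √(-8 + o)/6)
((45014 - 25386)/(g(99) - 7330))/(1/(97496 + R(-85, 210))) = ((45014 - 25386)/(√(-8 + 99)/6 - 7330))/(1/(97496 + (16 - 1*210))) = (19628/(√91/6 - 7330))/(1/(97496 + (16 - 210))) = (19628/(-7330 + √91/6))/(1/(97496 - 194)) = (19628/(-7330 + √91/6))/(1/97302) = (19628/(-7330 + √91/6))*97302 = 1909843656/(-7330 + √91/6)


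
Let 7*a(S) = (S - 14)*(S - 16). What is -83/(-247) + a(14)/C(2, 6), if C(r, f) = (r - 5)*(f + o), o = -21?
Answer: 83/247 ≈ 0.33603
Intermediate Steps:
C(r, f) = (-21 + f)*(-5 + r) (C(r, f) = (r - 5)*(f - 21) = (-5 + r)*(-21 + f) = (-21 + f)*(-5 + r))
a(S) = (-16 + S)*(-14 + S)/7 (a(S) = ((S - 14)*(S - 16))/7 = ((-14 + S)*(-16 + S))/7 = ((-16 + S)*(-14 + S))/7 = (-16 + S)*(-14 + S)/7)
-83/(-247) + a(14)/C(2, 6) = -83/(-247) + (32 - 30/7*14 + (1/7)*14**2)/(105 - 21*2 - 5*6 + 6*2) = -83*(-1/247) + (32 - 60 + (1/7)*196)/(105 - 42 - 30 + 12) = 83/247 + (32 - 60 + 28)/45 = 83/247 + 0*(1/45) = 83/247 + 0 = 83/247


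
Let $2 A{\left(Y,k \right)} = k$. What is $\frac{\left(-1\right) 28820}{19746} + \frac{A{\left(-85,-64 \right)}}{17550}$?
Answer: $- \frac{14067302}{9626175} \approx -1.4614$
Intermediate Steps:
$A{\left(Y,k \right)} = \frac{k}{2}$
$\frac{\left(-1\right) 28820}{19746} + \frac{A{\left(-85,-64 \right)}}{17550} = \frac{\left(-1\right) 28820}{19746} + \frac{\frac{1}{2} \left(-64\right)}{17550} = \left(-28820\right) \frac{1}{19746} - \frac{16}{8775} = - \frac{14410}{9873} - \frac{16}{8775} = - \frac{14067302}{9626175}$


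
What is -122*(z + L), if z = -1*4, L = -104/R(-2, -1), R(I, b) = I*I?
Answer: 3660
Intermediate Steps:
R(I, b) = I²
L = -26 (L = -104/((-2)²) = -104/4 = -104*¼ = -26)
z = -4
-122*(z + L) = -122*(-4 - 26) = -122*(-30) = 3660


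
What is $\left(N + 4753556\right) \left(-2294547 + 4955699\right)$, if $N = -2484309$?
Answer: $6038811192544$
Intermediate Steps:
$\left(N + 4753556\right) \left(-2294547 + 4955699\right) = \left(-2484309 + 4753556\right) \left(-2294547 + 4955699\right) = 2269247 \cdot 2661152 = 6038811192544$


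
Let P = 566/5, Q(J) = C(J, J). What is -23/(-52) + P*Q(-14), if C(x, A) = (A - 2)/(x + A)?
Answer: 118533/1820 ≈ 65.128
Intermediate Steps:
C(x, A) = (-2 + A)/(A + x)
Q(J) = (-2 + J)/(2*J) (Q(J) = (-2 + J)/(J + J) = (-2 + J)/((2*J)) = (1/(2*J))*(-2 + J) = (-2 + J)/(2*J))
P = 566/5 (P = 566*(1/5) = 566/5 ≈ 113.20)
-23/(-52) + P*Q(-14) = -23/(-52) + 566*((1/2)*(-2 - 14)/(-14))/5 = -23*(-1/52) + 566*((1/2)*(-1/14)*(-16))/5 = 23/52 + (566/5)*(4/7) = 23/52 + 2264/35 = 118533/1820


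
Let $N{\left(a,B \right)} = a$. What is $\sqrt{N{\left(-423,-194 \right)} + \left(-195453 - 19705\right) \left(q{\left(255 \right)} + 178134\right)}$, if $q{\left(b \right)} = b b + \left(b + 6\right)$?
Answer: $i \sqrt{52373760783} \approx 2.2885 \cdot 10^{5} i$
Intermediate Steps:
$q{\left(b \right)} = 6 + b + b^{2}$ ($q{\left(b \right)} = b^{2} + \left(6 + b\right) = 6 + b + b^{2}$)
$\sqrt{N{\left(-423,-194 \right)} + \left(-195453 - 19705\right) \left(q{\left(255 \right)} + 178134\right)} = \sqrt{-423 + \left(-195453 - 19705\right) \left(\left(6 + 255 + 255^{2}\right) + 178134\right)} = \sqrt{-423 - 215158 \left(\left(6 + 255 + 65025\right) + 178134\right)} = \sqrt{-423 - 215158 \left(65286 + 178134\right)} = \sqrt{-423 - 52373760360} = \sqrt{-52373760783} = i \sqrt{52373760783}$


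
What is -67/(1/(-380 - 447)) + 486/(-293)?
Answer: 16234351/293 ≈ 55407.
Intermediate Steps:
-67/(1/(-380 - 447)) + 486/(-293) = -67/(1/(-827)) + 486*(-1/293) = -67/(-1/827) - 486/293 = -67*(-827) - 486/293 = 55409 - 486/293 = 16234351/293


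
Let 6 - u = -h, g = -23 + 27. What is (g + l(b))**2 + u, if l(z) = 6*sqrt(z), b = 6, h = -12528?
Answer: -12290 + 48*sqrt(6) ≈ -12172.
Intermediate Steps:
g = 4
u = -12522 (u = 6 - (-1)*(-12528) = 6 - 1*12528 = 6 - 12528 = -12522)
(g + l(b))**2 + u = (4 + 6*sqrt(6))**2 - 12522 = -12522 + (4 + 6*sqrt(6))**2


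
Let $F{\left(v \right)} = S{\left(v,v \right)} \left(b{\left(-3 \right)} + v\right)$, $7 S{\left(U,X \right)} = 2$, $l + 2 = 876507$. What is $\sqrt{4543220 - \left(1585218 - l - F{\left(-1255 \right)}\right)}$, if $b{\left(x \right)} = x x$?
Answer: $\sqrt{3834151} \approx 1958.1$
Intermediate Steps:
$l = 876505$ ($l = -2 + 876507 = 876505$)
$S{\left(U,X \right)} = \frac{2}{7}$ ($S{\left(U,X \right)} = \frac{1}{7} \cdot 2 = \frac{2}{7}$)
$b{\left(x \right)} = x^{2}$
$F{\left(v \right)} = \frac{18}{7} + \frac{2 v}{7}$ ($F{\left(v \right)} = \frac{2 \left(\left(-3\right)^{2} + v\right)}{7} = \frac{2 \left(9 + v\right)}{7} = \frac{18}{7} + \frac{2 v}{7}$)
$\sqrt{4543220 - \left(1585218 - l - F{\left(-1255 \right)}\right)} = \sqrt{4543220 + \left(\left(876505 + \left(\frac{18}{7} + \frac{2}{7} \left(-1255\right)\right)\right) - 1585218\right)} = \sqrt{4543220 + \left(\left(876505 + \left(\frac{18}{7} - \frac{2510}{7}\right)\right) - 1585218\right)} = \sqrt{4543220 + \left(\left(876505 - 356\right) - 1585218\right)} = \sqrt{4543220 + \left(876149 - 1585218\right)} = \sqrt{4543220 - 709069} = \sqrt{3834151}$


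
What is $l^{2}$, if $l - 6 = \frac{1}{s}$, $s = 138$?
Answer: $\frac{687241}{19044} \approx 36.087$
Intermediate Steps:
$l = \frac{829}{138}$ ($l = 6 + \frac{1}{138} = \frac{829}{138} \approx 6.0072$)
$l^{2} = \left(\frac{829}{138}\right)^{2} = \frac{687241}{19044}$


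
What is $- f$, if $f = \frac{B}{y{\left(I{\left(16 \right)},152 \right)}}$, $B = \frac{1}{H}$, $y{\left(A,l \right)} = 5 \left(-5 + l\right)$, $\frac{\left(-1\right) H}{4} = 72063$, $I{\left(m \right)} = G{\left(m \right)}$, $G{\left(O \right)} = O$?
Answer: $\frac{1}{211865220} \approx 4.72 \cdot 10^{-9}$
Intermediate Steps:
$I{\left(m \right)} = m$
$H = -288252$ ($H = \left(-4\right) 72063 = -288252$)
$y{\left(A,l \right)} = -25 + 5 l$
$B = - \frac{1}{288252}$ ($B = \frac{1}{-288252} = - \frac{1}{288252} \approx -3.4692 \cdot 10^{-6}$)
$f = - \frac{1}{211865220}$ ($f = - \frac{1}{288252 \left(-25 + 5 \cdot 152\right)} = - \frac{1}{288252 \left(-25 + 760\right)} = - \frac{1}{288252 \cdot 735} = \left(- \frac{1}{288252}\right) \frac{1}{735} = - \frac{1}{211865220} \approx -4.72 \cdot 10^{-9}$)
$- f = \left(-1\right) \left(- \frac{1}{211865220}\right) = \frac{1}{211865220}$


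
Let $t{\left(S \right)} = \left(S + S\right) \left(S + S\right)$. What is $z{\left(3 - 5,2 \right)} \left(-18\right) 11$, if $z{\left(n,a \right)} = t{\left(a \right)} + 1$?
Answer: $-3366$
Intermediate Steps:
$t{\left(S \right)} = 4 S^{2}$ ($t{\left(S \right)} = 2 S 2 S = 4 S^{2}$)
$z{\left(n,a \right)} = 1 + 4 a^{2}$ ($z{\left(n,a \right)} = 4 a^{2} + 1 = 1 + 4 a^{2}$)
$z{\left(3 - 5,2 \right)} \left(-18\right) 11 = \left(1 + 4 \cdot 2^{2}\right) \left(-18\right) 11 = \left(1 + 4 \cdot 4\right) \left(-18\right) 11 = \left(1 + 16\right) \left(-18\right) 11 = 17 \left(-18\right) 11 = \left(-306\right) 11 = -3366$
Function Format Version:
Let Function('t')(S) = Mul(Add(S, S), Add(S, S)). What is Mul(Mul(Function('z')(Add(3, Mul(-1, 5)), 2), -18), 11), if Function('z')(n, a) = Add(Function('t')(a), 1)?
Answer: -3366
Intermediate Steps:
Function('t')(S) = Mul(4, Pow(S, 2)) (Function('t')(S) = Mul(Mul(2, S), Mul(2, S)) = Mul(4, Pow(S, 2)))
Function('z')(n, a) = Add(1, Mul(4, Pow(a, 2))) (Function('z')(n, a) = Add(Mul(4, Pow(a, 2)), 1) = Add(1, Mul(4, Pow(a, 2))))
Mul(Mul(Function('z')(Add(3, Mul(-1, 5)), 2), -18), 11) = Mul(Mul(Add(1, Mul(4, Pow(2, 2))), -18), 11) = Mul(Mul(Add(1, Mul(4, 4)), -18), 11) = Mul(Mul(Add(1, 16), -18), 11) = Mul(Mul(17, -18), 11) = Mul(-306, 11) = -3366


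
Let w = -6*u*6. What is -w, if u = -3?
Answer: -108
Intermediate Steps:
w = 108 (w = -6*(-3)*6 = 18*6 = 108)
-w = -1*108 = -108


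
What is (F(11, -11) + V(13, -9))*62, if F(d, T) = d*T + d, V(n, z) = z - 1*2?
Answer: -7502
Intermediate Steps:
V(n, z) = -2 + z (V(n, z) = z - 2 = -2 + z)
F(d, T) = d + T*d (F(d, T) = T*d + d = d + T*d)
(F(11, -11) + V(13, -9))*62 = (11*(1 - 11) + (-2 - 9))*62 = (11*(-10) - 11)*62 = (-110 - 11)*62 = -121*62 = -7502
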